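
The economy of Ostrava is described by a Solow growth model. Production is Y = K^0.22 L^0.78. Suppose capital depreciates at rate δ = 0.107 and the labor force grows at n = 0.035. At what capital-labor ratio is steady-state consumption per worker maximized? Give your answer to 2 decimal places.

n + δ = 0.035 + 0.107 = 0.142.
Setting f'(k) = n+δ gives 0.22·k^(0.22−1) = 0.142, hence k_gold = (0.22/0.142)^(1/0.78) ≈ 1.7529.

k_gold ≈ 1.75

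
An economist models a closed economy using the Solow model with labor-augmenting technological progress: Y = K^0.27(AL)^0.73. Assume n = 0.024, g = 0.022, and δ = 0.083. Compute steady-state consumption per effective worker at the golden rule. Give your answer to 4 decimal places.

Capital per effective worker breaks even when investment replaces (n + g + δ)·k; here n + g + δ = 0.129.
Maximizing c = f(k) − (n+g+δ)·k gives f'(k) = n+g+δ, i.e. 0.27·k^(0.27−1) = 0.129, so k_gold = (0.27/0.129)^(1/0.73) ≈ 2.7505.
y_gold = 2.7505^0.27 ≈ 1.3141.
c_gold = y_gold − (n+g+δ)·k_gold = 1.3141 − 0.129·2.7505 ≈ 0.9593.

c_gold ≈ 0.9593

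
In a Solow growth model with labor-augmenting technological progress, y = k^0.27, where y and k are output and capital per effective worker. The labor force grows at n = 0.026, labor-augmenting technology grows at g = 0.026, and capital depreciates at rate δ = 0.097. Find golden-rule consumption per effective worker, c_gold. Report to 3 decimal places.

c_gold ≈ 0.910

n + g + δ = 0.026 + 0.026 + 0.097 = 0.149.
Maximizing c = f(k) − (n+g+δ)·k gives f'(k) = n+g+δ, i.e. 0.27·k^(0.27−1) = 0.149, so k_gold = (0.27/0.149)^(1/0.73) ≈ 2.2577.
y_gold = 2.2577^0.27 ≈ 1.2459.
c_gold = y_gold − (n+g+δ)·k_gold = 1.2459 − 0.149·2.2577 ≈ 0.9095.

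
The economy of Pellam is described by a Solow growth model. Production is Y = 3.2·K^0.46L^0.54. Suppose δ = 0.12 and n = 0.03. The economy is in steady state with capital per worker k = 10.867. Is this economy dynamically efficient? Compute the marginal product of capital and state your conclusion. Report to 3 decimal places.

dynamically efficient; MPK ≈ 0.406

Break-even investment rate: n + δ = 0.03 + 0.12 = 0.15.
MPK = 0.46·3.2·k^(0.46−1) = 0.46·3.2·10.867^(-0.54) ≈ 0.4059.
MPK > 0.15, so the economy is dynamically efficient (under-saving).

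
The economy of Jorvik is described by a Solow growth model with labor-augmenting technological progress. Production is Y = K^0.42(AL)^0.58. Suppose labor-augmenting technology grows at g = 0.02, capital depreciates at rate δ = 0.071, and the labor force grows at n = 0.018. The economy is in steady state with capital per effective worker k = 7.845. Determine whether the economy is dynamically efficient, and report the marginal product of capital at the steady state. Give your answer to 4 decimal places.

The effective depreciation rate is n + g + δ = 0.018 + 0.02 + 0.071 = 0.109.
MPK = 0.42·k^(0.42−1) = 0.42·7.845^(-0.58) ≈ 0.1272.
MPK > 0.109, so the economy is dynamically efficient (under-saving).

dynamically efficient; MPK ≈ 0.1272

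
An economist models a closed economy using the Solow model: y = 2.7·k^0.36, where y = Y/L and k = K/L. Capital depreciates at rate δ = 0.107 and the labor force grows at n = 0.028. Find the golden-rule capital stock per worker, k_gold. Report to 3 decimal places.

The effective depreciation rate is n + δ = 0.028 + 0.107 = 0.135.
Golden rule sets MPK = n+δ: 0.36·2.7·k^(0.36−1) = 0.135, so k_gold = (0.36·2.7/0.135)^(1/0.64) ≈ 21.8566.

k_gold ≈ 21.857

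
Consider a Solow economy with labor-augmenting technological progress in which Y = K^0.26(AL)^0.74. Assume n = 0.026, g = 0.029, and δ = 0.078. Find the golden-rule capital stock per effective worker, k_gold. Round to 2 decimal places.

k_gold ≈ 2.47

The effective depreciation rate is n + g + δ = 0.026 + 0.029 + 0.078 = 0.133.
Golden rule sets MPK = n+g+δ: 0.26·k^(0.26−1) = 0.133, so k_gold = (0.26/0.133)^(1/0.74) ≈ 2.4740.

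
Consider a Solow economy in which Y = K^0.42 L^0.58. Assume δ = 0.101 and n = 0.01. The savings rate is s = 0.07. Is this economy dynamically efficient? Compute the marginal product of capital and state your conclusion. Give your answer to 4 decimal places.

dynamically efficient; MPK ≈ 0.6660

Break-even investment rate: n + δ = 0.01 + 0.101 = 0.111.
Steady-state k*: s·k^0.42 = 0.111·k gives k* = (0.07/0.111)^(1/0.58) ≈ 0.4516.
MPK = 0.42·0.4516^(-0.58) ≈ 0.6660.
MPK > n+δ = 0.111, so the economy is dynamically efficient (under-saving).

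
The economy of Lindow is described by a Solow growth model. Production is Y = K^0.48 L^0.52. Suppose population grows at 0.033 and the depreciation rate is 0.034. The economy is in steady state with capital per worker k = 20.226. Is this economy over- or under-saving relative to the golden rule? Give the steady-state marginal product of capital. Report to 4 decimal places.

under-saving; MPK ≈ 0.1005

n + δ = 0.033 + 0.034 = 0.067.
MPK = 0.48·k^(0.48−1) = 0.48·20.226^(-0.52) ≈ 0.1005.
MPK > 0.067, so the economy is dynamically efficient (under-saving).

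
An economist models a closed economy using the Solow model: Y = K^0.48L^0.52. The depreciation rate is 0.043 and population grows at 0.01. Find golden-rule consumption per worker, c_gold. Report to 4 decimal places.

c_gold ≈ 3.9752

n + δ = 0.01 + 0.043 = 0.053.
At the golden rule the marginal product of capital equals n+δ: 0.48·k^(0.48−1) = 0.053. Solving, k_gold = (0.48/0.053)^(1/0.52) ≈ 69.2338.
y_gold = 69.2338^0.48 ≈ 7.6446.
c_gold = y_gold − (n+δ)·k_gold = 7.6446 − 0.053·69.2338 ≈ 3.9752.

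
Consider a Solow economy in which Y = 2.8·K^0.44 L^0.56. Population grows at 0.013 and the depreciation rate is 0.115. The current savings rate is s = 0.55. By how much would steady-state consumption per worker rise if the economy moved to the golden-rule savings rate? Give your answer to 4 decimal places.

Δc ≈ 0.3942

Capital per worker breaks even when investment replaces (n + δ)·k; here n + δ = 0.128.
Current steady state (s = 0.55): k* = (0.55·2.8/0.128)^(1/0.56) ≈ 84.9428, y* = 2.8·84.9428^0.44 ≈ 19.7685, c* = (1−0.55)·19.7685 ≈ 8.8958.
At the golden rule the marginal product of capital equals n+δ: 0.44·2.8·k^(0.44−1) = 0.128. Solving, k_gold = (0.44·2.8/0.128)^(1/0.56) ≈ 57.0260.
y_gold = 2.8·57.0260^0.44 ≈ 16.5894, c_gold = y_gold − 0.128·k_gold ≈ 9.2901.
Gain: Δc = 9.2901 − 8.8958 ≈ 0.3942.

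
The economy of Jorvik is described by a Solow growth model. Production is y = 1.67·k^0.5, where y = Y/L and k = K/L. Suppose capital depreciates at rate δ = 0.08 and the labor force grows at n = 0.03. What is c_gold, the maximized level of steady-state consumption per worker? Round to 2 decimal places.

Capital per worker breaks even when investment replaces (n + δ)·k; here n + δ = 0.11.
Maximizing c = f(k) − (n+δ)·k gives f'(k) = n+δ, i.e. 0.5·1.67·k^(0.5−1) = 0.11, so k_gold = (0.5·1.67/0.11)^(1/0.5) ≈ 57.6219.
y_gold = 1.67·57.6219^0.5 ≈ 12.6768.
c_gold = y_gold − (n+δ)·k_gold = 12.6768 − 0.11·57.6219 ≈ 6.3384.

c_gold ≈ 6.34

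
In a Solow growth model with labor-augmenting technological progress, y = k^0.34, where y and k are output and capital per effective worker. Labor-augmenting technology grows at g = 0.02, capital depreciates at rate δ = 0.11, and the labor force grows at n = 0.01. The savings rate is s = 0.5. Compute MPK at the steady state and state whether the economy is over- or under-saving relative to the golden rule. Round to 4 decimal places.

Break-even investment rate: n + g + δ = 0.01 + 0.02 + 0.11 = 0.14.
Steady-state k*: s·k^0.34 = 0.14·k gives k* = (0.5/0.14)^(1/0.66) ≈ 6.8808.
MPK = 0.34·6.8808^(-0.66) ≈ 0.0952.
MPK < n+g+δ = 0.14, so the economy is dynamically inefficient (over-saving).

over-saving; MPK ≈ 0.0952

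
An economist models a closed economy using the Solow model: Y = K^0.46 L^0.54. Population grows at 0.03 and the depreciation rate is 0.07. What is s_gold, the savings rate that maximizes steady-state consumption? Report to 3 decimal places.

s_gold = 0.460

The effective depreciation rate is n + δ = 0.03 + 0.07 = 0.1.
At the golden rule MPK = n+δ, and in any Cobb-Douglas steady state s = (n+δ)·k/y = MPK·k/y = capital's share 0.46.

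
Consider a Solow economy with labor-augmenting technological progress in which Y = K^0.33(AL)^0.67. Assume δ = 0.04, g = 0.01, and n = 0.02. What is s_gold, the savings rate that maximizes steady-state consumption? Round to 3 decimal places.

The effective depreciation rate is n + g + δ = 0.02 + 0.01 + 0.04 = 0.07.
At the golden rule MPK = n+g+δ, and in any Cobb-Douglas steady state s = (n+g+δ)·k/y = MPK·k/y = capital's share 0.33.

s_gold = 0.330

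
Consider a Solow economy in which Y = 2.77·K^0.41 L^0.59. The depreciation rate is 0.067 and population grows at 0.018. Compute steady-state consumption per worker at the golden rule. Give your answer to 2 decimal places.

Capital per worker breaks even when investment replaces (n + δ)·k; here n + δ = 0.085.
Maximizing c = f(k) − (n+δ)·k gives f'(k) = n+δ, i.e. 0.41·2.77·k^(0.41−1) = 0.085, so k_gold = (0.41·2.77/0.085)^(1/0.59) ≈ 80.9490.
y_gold = 2.77·80.9490^0.41 ≈ 16.7821.
c_gold = y_gold − (n+δ)·k_gold = 16.7821 − 0.085·80.9490 ≈ 9.9014.

c_gold ≈ 9.90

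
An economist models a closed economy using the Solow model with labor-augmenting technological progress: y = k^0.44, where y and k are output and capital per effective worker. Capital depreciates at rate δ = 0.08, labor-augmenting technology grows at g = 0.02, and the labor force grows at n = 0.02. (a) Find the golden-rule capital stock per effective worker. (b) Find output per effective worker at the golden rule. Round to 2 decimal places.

(a) k_gold ≈ 10.18; (b) y_gold ≈ 2.78

Break-even investment rate: n + g + δ = 0.02 + 0.02 + 0.08 = 0.12.
Maximizing c = f(k) − (n+g+δ)·k gives f'(k) = n+g+δ, i.e. 0.44·k^(0.44−1) = 0.12, so k_gold = (0.44/0.12)^(1/0.56) ≈ 10.1772.
y_gold = 10.1772^0.44 ≈ 2.7756.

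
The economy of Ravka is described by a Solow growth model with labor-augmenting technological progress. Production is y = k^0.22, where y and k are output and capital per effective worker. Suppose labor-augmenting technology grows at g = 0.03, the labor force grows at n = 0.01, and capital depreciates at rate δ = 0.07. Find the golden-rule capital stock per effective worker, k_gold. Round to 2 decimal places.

k_gold ≈ 2.43

The effective depreciation rate is n + g + δ = 0.01 + 0.03 + 0.07 = 0.11.
Golden rule sets MPK = n+g+δ: 0.22·k^(0.22−1) = 0.11, so k_gold = (0.22/0.11)^(1/0.78) ≈ 2.4318.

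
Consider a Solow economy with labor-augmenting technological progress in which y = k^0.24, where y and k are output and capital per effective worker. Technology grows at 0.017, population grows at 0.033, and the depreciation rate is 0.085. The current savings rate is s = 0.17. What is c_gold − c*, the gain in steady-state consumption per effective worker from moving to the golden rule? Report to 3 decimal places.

Δc ≈ 0.019

Break-even investment rate: n + g + δ = 0.033 + 0.017 + 0.085 = 0.135.
Current steady state (s = 0.17): k* = (0.17/0.135)^(1/0.76) ≈ 1.3543, y* = 1.3543^0.24 ≈ 1.0755, c* = (1−0.17)·1.0755 ≈ 0.8927.
Setting f'(k) = n+g+δ gives 0.24·k^(0.24−1) = 0.135, hence k_gold = (0.24/0.135)^(1/0.76) ≈ 2.1320.
y_gold = 2.1320^0.24 ≈ 1.1992, c_gold = y_gold − 0.135·k_gold ≈ 0.9114.
Gain: Δc = 0.9114 − 0.8927 ≈ 0.0188.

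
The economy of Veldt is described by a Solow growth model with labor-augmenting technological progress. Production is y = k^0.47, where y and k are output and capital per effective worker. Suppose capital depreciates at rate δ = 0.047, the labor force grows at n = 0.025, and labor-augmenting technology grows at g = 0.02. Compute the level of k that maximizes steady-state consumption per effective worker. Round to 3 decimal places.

k_gold ≈ 21.699

The effective depreciation rate is n + g + δ = 0.025 + 0.02 + 0.047 = 0.092.
At the golden rule the marginal product of capital equals n+g+δ: 0.47·k^(0.47−1) = 0.092. Solving, k_gold = (0.47/0.092)^(1/0.53) ≈ 21.6987.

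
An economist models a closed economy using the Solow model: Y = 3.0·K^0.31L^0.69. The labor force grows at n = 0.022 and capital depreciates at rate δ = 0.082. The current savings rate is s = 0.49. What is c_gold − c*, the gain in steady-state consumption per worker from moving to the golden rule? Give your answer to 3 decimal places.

Δc ≈ 0.510

n + δ = 0.022 + 0.082 = 0.104.
Current steady state (s = 0.49): k* = (0.49·3.0/0.104)^(1/0.69) ≈ 46.4599, y* = 3.0·46.4599^0.31 ≈ 9.8609, c* = (1−0.49)·9.8609 ≈ 5.0290.
At the golden rule the marginal product of capital equals n+δ: 0.31·3.0·k^(0.31−1) = 0.104. Solving, k_gold = (0.31·3.0/0.104)^(1/0.69) ≈ 23.9283.
y_gold = 3.0·23.9283^0.31 ≈ 8.0276, c_gold = y_gold − 0.104·k_gold ≈ 5.5390.
Gain: Δc = 5.5390 − 5.0290 ≈ 0.5100.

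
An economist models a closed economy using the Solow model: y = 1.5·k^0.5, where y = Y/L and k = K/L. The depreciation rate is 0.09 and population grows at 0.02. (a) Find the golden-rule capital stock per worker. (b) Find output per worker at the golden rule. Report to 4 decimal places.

n + δ = 0.02 + 0.09 = 0.11.
Golden rule sets MPK = n+δ: 0.5·1.5·k^(0.5−1) = 0.11, so k_gold = (0.5·1.5/0.11)^(1/0.5) ≈ 46.4876.
y_gold = 1.5·46.4876^0.5 ≈ 10.2273.

(a) k_gold ≈ 46.4876; (b) y_gold ≈ 10.2273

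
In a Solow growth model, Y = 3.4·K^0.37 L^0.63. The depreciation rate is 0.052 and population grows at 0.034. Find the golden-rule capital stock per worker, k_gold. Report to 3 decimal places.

k_gold ≈ 70.712

n + δ = 0.034 + 0.052 = 0.086.
Maximizing c = f(k) − (n+δ)·k gives f'(k) = n+δ, i.e. 0.37·3.4·k^(0.37−1) = 0.086, so k_gold = (0.37·3.4/0.086)^(1/0.63) ≈ 70.7124.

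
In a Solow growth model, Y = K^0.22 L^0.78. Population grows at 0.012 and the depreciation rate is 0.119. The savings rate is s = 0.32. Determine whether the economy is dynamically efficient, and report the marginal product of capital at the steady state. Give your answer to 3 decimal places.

n + δ = 0.012 + 0.119 = 0.131.
Steady-state k*: s·k^0.22 = 0.131·k gives k* = (0.32/0.131)^(1/0.78) ≈ 3.1425.
MPK = 0.22·3.1425^(-0.78) ≈ 0.0901.
MPK < n+δ = 0.131, so the economy is dynamically inefficient (over-saving).

dynamically inefficient; MPK ≈ 0.090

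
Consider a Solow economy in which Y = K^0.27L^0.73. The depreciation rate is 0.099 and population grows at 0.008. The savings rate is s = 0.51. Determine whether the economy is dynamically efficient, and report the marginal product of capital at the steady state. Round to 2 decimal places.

dynamically inefficient; MPK ≈ 0.06

n + δ = 0.008 + 0.099 = 0.107.
Steady-state k*: s·k^0.27 = 0.107·k gives k* = (0.51/0.107)^(1/0.73) ≈ 8.4922.
MPK = 0.27·8.4922^(-0.73) ≈ 0.0566.
MPK < n+δ = 0.107, so the economy is dynamically inefficient (over-saving).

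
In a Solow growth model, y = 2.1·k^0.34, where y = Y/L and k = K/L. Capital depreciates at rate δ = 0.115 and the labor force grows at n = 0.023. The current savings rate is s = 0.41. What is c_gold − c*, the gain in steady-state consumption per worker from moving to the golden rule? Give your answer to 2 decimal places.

n + δ = 0.023 + 0.115 = 0.138.
Current steady state (s = 0.41): k* = (0.41·2.1/0.138)^(1/0.66) ≈ 16.0226, y* = 2.1·16.0226^0.34 ≈ 5.3930, c* = (1−0.41)·5.3930 ≈ 3.1819.
Setting f'(k) = n+δ gives 0.34·2.1·k^(0.34−1) = 0.138, hence k_gold = (0.34·2.1/0.138)^(1/0.66) ≈ 12.0655.
y_gold = 2.1·12.0655^0.34 ≈ 4.8972, c_gold = y_gold − 0.138·k_gold ≈ 3.2321.
Gain: Δc = 3.2321 − 3.1819 ≈ 0.0503.

Δc ≈ 0.05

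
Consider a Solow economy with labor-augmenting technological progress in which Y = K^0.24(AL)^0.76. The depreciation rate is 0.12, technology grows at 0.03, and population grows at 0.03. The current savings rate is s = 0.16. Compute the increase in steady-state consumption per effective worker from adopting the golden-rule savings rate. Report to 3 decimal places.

Break-even investment rate: n + g + δ = 0.03 + 0.03 + 0.12 = 0.18.
Current steady state (s = 0.16): k* = (0.16/0.18)^(1/0.76) ≈ 0.8564, y* = 0.8564^0.24 ≈ 0.9635, c* = (1−0.16)·0.9635 ≈ 0.8093.
Maximizing c = f(k) − (n+g+δ)·k gives f'(k) = n+g+δ, i.e. 0.24·k^(0.24−1) = 0.18, so k_gold = (0.24/0.18)^(1/0.76) ≈ 1.4601.
y_gold = 1.4601^0.24 ≈ 1.0951, c_gold = y_gold − 0.18·k_gold ≈ 0.8323.
Gain: Δc = 0.8323 − 0.8093 ≈ 0.0229.

Δc ≈ 0.023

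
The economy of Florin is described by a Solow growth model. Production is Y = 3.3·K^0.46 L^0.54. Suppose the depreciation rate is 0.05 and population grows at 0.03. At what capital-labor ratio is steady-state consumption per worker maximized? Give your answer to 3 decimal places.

Break-even investment rate: n + δ = 0.03 + 0.05 = 0.08.
Golden rule sets MPK = n+δ: 0.46·3.3·k^(0.46−1) = 0.08, so k_gold = (0.46·3.3/0.08)^(1/0.54) ≈ 232.8109.

k_gold ≈ 232.811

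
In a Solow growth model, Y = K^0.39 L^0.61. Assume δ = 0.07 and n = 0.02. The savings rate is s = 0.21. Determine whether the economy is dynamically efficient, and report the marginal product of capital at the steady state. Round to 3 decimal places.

dynamically efficient; MPK ≈ 0.167

The effective depreciation rate is n + δ = 0.02 + 0.07 = 0.09.
Steady-state k*: s·k^0.39 = 0.09·k gives k* = (0.21/0.09)^(1/0.61) ≈ 4.0109.
MPK = 0.39·4.0109^(-0.61) ≈ 0.1671.
MPK > n+δ = 0.09, so the economy is dynamically efficient (under-saving).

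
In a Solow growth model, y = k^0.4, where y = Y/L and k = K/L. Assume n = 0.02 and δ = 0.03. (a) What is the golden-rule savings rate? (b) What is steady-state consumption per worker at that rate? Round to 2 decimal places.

(a) s_gold = 0.40; (b) c_gold ≈ 2.40

n + δ = 0.02 + 0.03 = 0.05.
For Cobb-Douglas, s_gold equals capital's share: s_gold = 0.4.
At the golden rule the marginal product of capital equals n+δ: 0.4·k^(0.4−1) = 0.05. Solving, k_gold = (0.4/0.05)^(1/0.6) ≈ 32.0000.
y_gold = 32.0000^0.4 ≈ 4.0000; c_gold = (1−0.4)·y_gold ≈ 2.4000.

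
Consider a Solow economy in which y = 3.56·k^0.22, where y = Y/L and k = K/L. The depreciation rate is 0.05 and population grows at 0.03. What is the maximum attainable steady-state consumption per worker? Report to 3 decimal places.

c_gold ≈ 5.284

The effective depreciation rate is n + δ = 0.03 + 0.05 = 0.08.
Maximizing c = f(k) − (n+δ)·k gives f'(k) = n+δ, i.e. 0.22·3.56·k^(0.22−1) = 0.08, so k_gold = (0.22·3.56/0.08)^(1/0.78) ≈ 18.6309.
y_gold = 3.56·18.6309^0.22 ≈ 6.7749.
c_gold = y_gold − (n+δ)·k_gold = 6.7749 − 0.08·18.6309 ≈ 5.2844.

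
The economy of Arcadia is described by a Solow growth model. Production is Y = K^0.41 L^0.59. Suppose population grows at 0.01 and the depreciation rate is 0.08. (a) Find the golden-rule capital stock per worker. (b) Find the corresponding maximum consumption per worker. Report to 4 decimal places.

Capital per worker breaks even when investment replaces (n + δ)·k; here n + δ = 0.09.
Setting f'(k) = n+δ gives 0.41·k^(0.41−1) = 0.09, hence k_gold = (0.41/0.09)^(1/0.59) ≈ 13.0669.
y_gold = 13.0669^0.41 ≈ 2.8683; c_gold = y_gold − 0.09·k_gold ≈ 1.6923.

(a) k_gold ≈ 13.0669; (b) c_gold ≈ 1.6923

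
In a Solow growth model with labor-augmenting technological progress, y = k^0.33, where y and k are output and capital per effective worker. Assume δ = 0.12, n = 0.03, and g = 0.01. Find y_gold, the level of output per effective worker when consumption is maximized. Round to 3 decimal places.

The effective depreciation rate is n + g + δ = 0.03 + 0.01 + 0.12 = 0.16.
Golden rule sets MPK = n+g+δ: 0.33·k^(0.33−1) = 0.16, so k_gold = (0.33/0.16)^(1/0.67) ≈ 2.9461.
Output: y_gold = k_gold^0.33 = 2.9461^0.33 ≈ 1.4284.

y_gold ≈ 1.428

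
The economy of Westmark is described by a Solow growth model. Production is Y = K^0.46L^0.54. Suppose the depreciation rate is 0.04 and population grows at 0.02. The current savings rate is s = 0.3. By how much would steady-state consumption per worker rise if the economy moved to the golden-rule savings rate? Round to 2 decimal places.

Break-even investment rate: n + δ = 0.02 + 0.04 = 0.06.
Current steady state (s = 0.3): k* = (0.3/0.06)^(1/0.54) ≈ 19.6965, y* = 19.6965^0.46 ≈ 3.9393, c* = (1−0.3)·3.9393 ≈ 2.7575.
Setting f'(k) = n+δ gives 0.46·k^(0.46−1) = 0.06, hence k_gold = (0.46/0.06)^(1/0.54) ≈ 43.4671.
y_gold = 43.4671^0.46 ≈ 5.6696, c_gold = y_gold − 0.06·k_gold ≈ 3.0616.
Gain: Δc = 3.0616 − 2.7575 ≈ 0.3041.

Δc ≈ 0.30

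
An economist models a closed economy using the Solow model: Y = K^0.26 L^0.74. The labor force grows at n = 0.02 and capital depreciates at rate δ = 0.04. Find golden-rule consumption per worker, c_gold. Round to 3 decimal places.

c_gold ≈ 1.239

n + δ = 0.02 + 0.04 = 0.06.
Setting f'(k) = n+δ gives 0.26·k^(0.26−1) = 0.06, hence k_gold = (0.26/0.06)^(1/0.74) ≈ 7.2539.
y_gold = 7.2539^0.26 ≈ 1.6740.
c_gold = y_gold − (n+δ)·k_gold = 1.6740 − 0.06·7.2539 ≈ 1.2387.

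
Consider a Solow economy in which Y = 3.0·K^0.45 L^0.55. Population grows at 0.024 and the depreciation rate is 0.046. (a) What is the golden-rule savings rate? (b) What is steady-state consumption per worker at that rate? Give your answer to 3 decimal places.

Capital per worker breaks even when investment replaces (n + δ)·k; here n + δ = 0.07.
For Cobb-Douglas, s_gold equals capital's share: s_gold = 0.45.
Golden rule sets MPK = n+δ: 0.45·3.0·k^(0.45−1) = 0.07, so k_gold = (0.45·3.0/0.07)^(1/0.55) ≈ 217.1662.
y_gold = 3.0·217.1662^0.45 ≈ 33.7814; c_gold = (1−0.45)·y_gold ≈ 18.5798.

(a) s_gold = 0.450; (b) c_gold ≈ 18.580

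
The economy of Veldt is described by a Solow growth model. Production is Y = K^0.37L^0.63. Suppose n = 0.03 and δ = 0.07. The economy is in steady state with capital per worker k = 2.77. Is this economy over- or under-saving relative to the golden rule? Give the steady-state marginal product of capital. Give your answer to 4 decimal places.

n + δ = 0.03 + 0.07 = 0.1.
MPK = 0.37·k^(0.37−1) = 0.37·2.77^(-0.63) ≈ 0.1947.
MPK > 0.1, so the economy is dynamically efficient (under-saving).

under-saving; MPK ≈ 0.1947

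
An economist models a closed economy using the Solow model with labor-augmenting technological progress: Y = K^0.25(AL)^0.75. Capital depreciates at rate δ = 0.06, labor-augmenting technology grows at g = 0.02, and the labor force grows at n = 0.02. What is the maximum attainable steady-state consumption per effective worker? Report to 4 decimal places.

Capital per effective worker breaks even when investment replaces (n + g + δ)·k; here n + g + δ = 0.1.
Maximizing c = f(k) − (n+g+δ)·k gives f'(k) = n+g+δ, i.e. 0.25·k^(0.25−1) = 0.1, so k_gold = (0.25/0.1)^(1/0.75) ≈ 3.3930.
y_gold = 3.3930^0.25 ≈ 1.3572.
c_gold = y_gold − (n+g+δ)·k_gold = 1.3572 − 0.1·3.3930 ≈ 1.0179.

c_gold ≈ 1.0179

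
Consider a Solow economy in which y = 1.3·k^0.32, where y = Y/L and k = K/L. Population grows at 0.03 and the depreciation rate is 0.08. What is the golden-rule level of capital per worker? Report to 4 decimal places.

Capital per worker breaks even when investment replaces (n + δ)·k; here n + δ = 0.11.
Golden rule sets MPK = n+δ: 0.32·1.3·k^(0.32−1) = 0.11, so k_gold = (0.32·1.3/0.11)^(1/0.68) ≈ 7.0723.

k_gold ≈ 7.0723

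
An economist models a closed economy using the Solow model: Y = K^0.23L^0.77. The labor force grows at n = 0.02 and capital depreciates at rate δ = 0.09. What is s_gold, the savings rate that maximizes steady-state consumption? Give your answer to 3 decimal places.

s_gold = 0.230

n + δ = 0.02 + 0.09 = 0.11.
At the golden rule MPK = n+δ, and in any Cobb-Douglas steady state s = (n+δ)·k/y = MPK·k/y = capital's share 0.23.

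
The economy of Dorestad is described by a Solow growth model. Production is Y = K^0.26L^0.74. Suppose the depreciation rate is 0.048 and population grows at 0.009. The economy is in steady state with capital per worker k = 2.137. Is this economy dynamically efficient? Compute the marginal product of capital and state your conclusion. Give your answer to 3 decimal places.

Capital per worker breaks even when investment replaces (n + δ)·k; here n + δ = 0.057.
MPK = 0.26·k^(0.26−1) = 0.26·2.137^(-0.74) ≈ 0.1482.
MPK > 0.057, so the economy is dynamically efficient (under-saving).

dynamically efficient; MPK ≈ 0.148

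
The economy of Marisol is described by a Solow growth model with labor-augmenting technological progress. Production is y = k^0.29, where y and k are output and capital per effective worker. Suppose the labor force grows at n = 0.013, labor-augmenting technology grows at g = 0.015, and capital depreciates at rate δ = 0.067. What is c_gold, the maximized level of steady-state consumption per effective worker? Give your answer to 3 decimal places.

c_gold ≈ 1.120

Capital per effective worker breaks even when investment replaces (n + g + δ)·k; here n + g + δ = 0.095.
Golden rule sets MPK = n+g+δ: 0.29·k^(0.29−1) = 0.095, so k_gold = (0.29/0.095)^(1/0.71) ≈ 4.8155.
y_gold = 4.8155^0.29 ≈ 1.5775.
c_gold = y_gold − (n+g+δ)·k_gold = 1.5775 − 0.095·4.8155 ≈ 1.1200.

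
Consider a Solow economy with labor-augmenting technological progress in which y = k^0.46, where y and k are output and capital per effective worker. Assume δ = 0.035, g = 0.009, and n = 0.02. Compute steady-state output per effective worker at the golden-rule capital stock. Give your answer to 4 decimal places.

y_gold ≈ 5.3663

Break-even investment rate: n + g + δ = 0.02 + 0.009 + 0.035 = 0.064.
At the golden rule the marginal product of capital equals n+g+δ: 0.46·k^(0.46−1) = 0.064. Solving, k_gold = (0.46/0.064)^(1/0.54) ≈ 38.5705.
Output: y_gold = k_gold^0.46 = 38.5705^0.46 ≈ 5.3663.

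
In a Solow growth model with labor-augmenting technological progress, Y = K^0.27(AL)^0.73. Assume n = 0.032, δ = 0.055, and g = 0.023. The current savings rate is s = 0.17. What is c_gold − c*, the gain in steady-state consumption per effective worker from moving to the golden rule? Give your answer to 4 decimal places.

Δc ≈ 0.0426

Capital per effective worker breaks even when investment replaces (n + g + δ)·k; here n + g + δ = 0.11.
Current steady state (s = 0.17): k* = (0.17/0.11)^(1/0.73) ≈ 1.8154, y* = 1.8154^0.27 ≈ 1.1747, c* = (1−0.17)·1.1747 ≈ 0.9750.
Golden rule sets MPK = n+g+δ: 0.27·k^(0.27−1) = 0.11, so k_gold = (0.27/0.11)^(1/0.73) ≈ 3.4214.
y_gold = 3.4214^0.27 ≈ 1.3939, c_gold = y_gold − 0.11·k_gold ≈ 1.0176.
Gain: Δc = 1.0176 − 0.9750 ≈ 0.0426.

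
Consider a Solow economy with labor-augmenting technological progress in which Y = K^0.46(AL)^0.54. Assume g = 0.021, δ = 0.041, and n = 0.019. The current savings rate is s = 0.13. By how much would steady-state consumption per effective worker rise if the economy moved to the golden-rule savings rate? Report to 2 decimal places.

Capital per effective worker breaks even when investment replaces (n + g + δ)·k; here n + g + δ = 0.081.
Current steady state (s = 0.13): k* = (0.13/0.081)^(1/0.54) ≈ 2.4015, y* = 2.4015^0.46 ≈ 1.4963, c* = (1−0.13)·1.4963 ≈ 1.3018.
Golden rule sets MPK = n+g+δ: 0.46·k^(0.46−1) = 0.081, so k_gold = (0.46/0.081)^(1/0.54) ≈ 24.9345.
y_gold = 24.9345^0.46 ≈ 4.3906, c_gold = y_gold − 0.081·k_gold ≈ 2.3710.
Gain: Δc = 2.3710 − 1.3018 ≈ 1.0692.

Δc ≈ 1.07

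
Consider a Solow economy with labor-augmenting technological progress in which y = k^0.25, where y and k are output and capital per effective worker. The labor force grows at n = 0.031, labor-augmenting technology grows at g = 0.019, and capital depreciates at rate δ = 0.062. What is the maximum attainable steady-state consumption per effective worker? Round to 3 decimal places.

Capital per effective worker breaks even when investment replaces (n + g + δ)·k; here n + g + δ = 0.112.
Golden rule sets MPK = n+g+δ: 0.25·k^(0.25−1) = 0.112, so k_gold = (0.25/0.112)^(1/0.75) ≈ 2.9172.
y_gold = 2.9172^0.25 ≈ 1.3069.
c_gold = y_gold − (n+g+δ)·k_gold = 1.3069 − 0.112·2.9172 ≈ 0.9802.

c_gold ≈ 0.980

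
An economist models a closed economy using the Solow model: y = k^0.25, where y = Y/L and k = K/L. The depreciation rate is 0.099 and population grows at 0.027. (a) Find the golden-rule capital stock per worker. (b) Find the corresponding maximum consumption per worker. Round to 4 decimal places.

Capital per worker breaks even when investment replaces (n + δ)·k; here n + δ = 0.126.
Golden rule sets MPK = n+δ: 0.25·k^(0.25−1) = 0.126, so k_gold = (0.25/0.126)^(1/0.75) ≈ 2.4932.
y_gold = 2.4932^0.25 ≈ 1.2566; c_gold = y_gold − 0.126·k_gold ≈ 0.9424.

(a) k_gold ≈ 2.4932; (b) c_gold ≈ 0.9424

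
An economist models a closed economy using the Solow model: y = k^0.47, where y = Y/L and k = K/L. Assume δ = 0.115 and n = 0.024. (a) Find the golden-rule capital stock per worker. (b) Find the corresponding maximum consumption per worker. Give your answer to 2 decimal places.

The effective depreciation rate is n + δ = 0.024 + 0.115 = 0.139.
Maximizing c = f(k) − (n+δ)·k gives f'(k) = n+δ, i.e. 0.47·k^(0.47−1) = 0.139, so k_gold = (0.47/0.139)^(1/0.53) ≈ 9.9602.
y_gold = 9.9602^0.47 ≈ 2.9457; c_gold = y_gold − 0.139·k_gold ≈ 1.5612.

(a) k_gold ≈ 9.96; (b) c_gold ≈ 1.56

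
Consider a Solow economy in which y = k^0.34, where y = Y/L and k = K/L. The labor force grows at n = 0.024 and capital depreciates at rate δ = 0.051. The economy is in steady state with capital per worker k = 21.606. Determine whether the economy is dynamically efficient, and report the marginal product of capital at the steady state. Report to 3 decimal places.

Break-even investment rate: n + δ = 0.024 + 0.051 = 0.075.
MPK = 0.34·k^(0.34−1) = 0.34·21.606^(-0.66) ≈ 0.0447.
MPK < 0.075, so the economy is dynamically inefficient (over-saving).

dynamically inefficient; MPK ≈ 0.045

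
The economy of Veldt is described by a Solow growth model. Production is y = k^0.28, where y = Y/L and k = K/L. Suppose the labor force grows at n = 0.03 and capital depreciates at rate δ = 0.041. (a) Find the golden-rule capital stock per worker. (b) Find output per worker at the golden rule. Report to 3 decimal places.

The effective depreciation rate is n + δ = 0.03 + 0.041 = 0.071.
At the golden rule the marginal product of capital equals n+δ: 0.28·k^(0.28−1) = 0.071. Solving, k_gold = (0.28/0.071)^(1/0.72) ≈ 6.7242.
y_gold = 6.7242^0.28 ≈ 1.7051.

(a) k_gold ≈ 6.724; (b) y_gold ≈ 1.705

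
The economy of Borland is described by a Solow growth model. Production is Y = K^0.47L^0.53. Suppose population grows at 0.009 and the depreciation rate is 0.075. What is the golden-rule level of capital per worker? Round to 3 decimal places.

n + δ = 0.009 + 0.075 = 0.084.
Maximizing c = f(k) − (n+δ)·k gives f'(k) = n+δ, i.e. 0.47·k^(0.47−1) = 0.084, so k_gold = (0.47/0.084)^(1/0.53) ≈ 25.7619.

k_gold ≈ 25.762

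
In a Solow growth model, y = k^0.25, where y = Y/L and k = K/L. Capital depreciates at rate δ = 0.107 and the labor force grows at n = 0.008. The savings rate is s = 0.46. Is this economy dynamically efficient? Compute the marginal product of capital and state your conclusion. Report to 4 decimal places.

dynamically inefficient; MPK ≈ 0.0625

Break-even investment rate: n + δ = 0.008 + 0.107 = 0.115.
Steady-state k*: s·k^0.25 = 0.115·k gives k* = (0.46/0.115)^(1/0.75) ≈ 6.3496.
MPK = 0.25·6.3496^(-0.75) ≈ 0.0625.
MPK < n+δ = 0.115, so the economy is dynamically inefficient (over-saving).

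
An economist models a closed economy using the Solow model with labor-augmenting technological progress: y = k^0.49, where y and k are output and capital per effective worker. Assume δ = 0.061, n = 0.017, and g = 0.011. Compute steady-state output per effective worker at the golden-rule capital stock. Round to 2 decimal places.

The effective depreciation rate is n + g + δ = 0.017 + 0.011 + 0.061 = 0.089.
Golden rule sets MPK = n+g+δ: 0.49·k^(0.49−1) = 0.089, so k_gold = (0.49/0.089)^(1/0.51) ≈ 28.3505.
Output: y_gold = k_gold^0.49 = 28.3505^0.49 ≈ 5.1494.

y_gold ≈ 5.15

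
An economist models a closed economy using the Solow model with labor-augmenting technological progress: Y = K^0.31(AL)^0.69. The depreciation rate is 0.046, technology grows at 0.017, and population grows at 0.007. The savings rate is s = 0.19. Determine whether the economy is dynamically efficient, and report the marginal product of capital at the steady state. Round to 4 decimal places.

dynamically efficient; MPK ≈ 0.1142

Capital per effective worker breaks even when investment replaces (n + g + δ)·k; here n + g + δ = 0.07.
Steady-state k*: s·k^0.31 = 0.07·k gives k* = (0.19/0.07)^(1/0.69) ≈ 4.2510.
MPK = 0.31·4.2510^(-0.69) ≈ 0.1142.
MPK > n+g+δ = 0.07, so the economy is dynamically efficient (under-saving).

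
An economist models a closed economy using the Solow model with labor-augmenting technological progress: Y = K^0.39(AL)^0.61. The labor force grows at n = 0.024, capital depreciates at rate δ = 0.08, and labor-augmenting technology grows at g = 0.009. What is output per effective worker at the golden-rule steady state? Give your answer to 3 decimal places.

y_gold ≈ 2.208

Break-even investment rate: n + g + δ = 0.024 + 0.009 + 0.08 = 0.113.
Setting f'(k) = n+g+δ gives 0.39·k^(0.39−1) = 0.113, hence k_gold = (0.39/0.113)^(1/0.61) ≈ 7.6198.
Output: y_gold = k_gold^0.39 = 7.6198^0.39 ≈ 2.2078.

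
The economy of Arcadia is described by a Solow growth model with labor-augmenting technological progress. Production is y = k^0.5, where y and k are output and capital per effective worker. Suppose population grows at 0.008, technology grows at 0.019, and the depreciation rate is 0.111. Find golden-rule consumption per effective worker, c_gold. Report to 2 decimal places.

n + g + δ = 0.008 + 0.019 + 0.111 = 0.138.
Setting f'(k) = n+g+δ gives 0.5·k^(0.5−1) = 0.138, hence k_gold = (0.5/0.138)^(1/0.5) ≈ 13.1275.
y_gold = 13.1275^0.5 ≈ 3.6232.
c_gold = y_gold − (n+g+δ)·k_gold = 3.6232 − 0.138·13.1275 ≈ 1.8116.

c_gold ≈ 1.81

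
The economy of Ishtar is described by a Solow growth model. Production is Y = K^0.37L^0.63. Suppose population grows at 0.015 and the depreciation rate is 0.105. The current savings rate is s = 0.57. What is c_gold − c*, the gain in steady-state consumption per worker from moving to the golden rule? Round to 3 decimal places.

Δc ≈ 0.147

Break-even investment rate: n + δ = 0.015 + 0.105 = 0.12.
Current steady state (s = 0.57): k* = (0.57/0.12)^(1/0.63) ≈ 11.8609, y* = 11.8609^0.37 ≈ 2.4970, c* = (1−0.57)·2.4970 ≈ 1.0737.
Setting f'(k) = n+δ gives 0.37·k^(0.37−1) = 0.12, hence k_gold = (0.37/0.12)^(1/0.63) ≈ 5.9734.
y_gold = 5.9734^0.37 ≈ 1.9373, c_gold = y_gold − 0.12·k_gold ≈ 1.2205.
Gain: Δc = 1.2205 − 1.0737 ≈ 0.1468.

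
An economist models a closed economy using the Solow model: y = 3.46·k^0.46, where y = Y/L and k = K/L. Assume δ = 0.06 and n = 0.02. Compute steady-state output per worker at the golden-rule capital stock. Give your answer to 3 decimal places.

Capital per worker breaks even when investment replaces (n + δ)·k; here n + δ = 0.08.
Setting f'(k) = n+δ gives 0.46·3.46·k^(0.46−1) = 0.08, hence k_gold = (0.46·3.46/0.08)^(1/0.54) ≈ 254.1449.
Output: y_gold = 3.46·k_gold^0.46 = 3.46·254.1449^0.46 ≈ 44.1991.

y_gold ≈ 44.199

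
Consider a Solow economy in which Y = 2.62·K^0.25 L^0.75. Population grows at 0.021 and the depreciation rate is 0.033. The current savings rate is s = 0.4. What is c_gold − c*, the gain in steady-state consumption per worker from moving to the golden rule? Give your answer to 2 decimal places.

Capital per worker breaks even when investment replaces (n + δ)·k; here n + δ = 0.054.
Current steady state (s = 0.4): k* = (0.4·2.62/0.054)^(1/0.75) ≈ 52.1543, y* = 2.62·52.1543^0.25 ≈ 7.0408, c* = (1−0.4)·7.0408 ≈ 4.2245.
At the golden rule the marginal product of capital equals n+δ: 0.25·2.62·k^(0.25−1) = 0.054. Solving, k_gold = (0.25·2.62/0.054)^(1/0.75) ≈ 27.8696.
y_gold = 2.62·27.8696^0.25 ≈ 6.0198, c_gold = y_gold − 0.054·k_gold ≈ 4.5149.
Gain: Δc = 4.5149 − 4.2245 ≈ 0.2904.

Δc ≈ 0.29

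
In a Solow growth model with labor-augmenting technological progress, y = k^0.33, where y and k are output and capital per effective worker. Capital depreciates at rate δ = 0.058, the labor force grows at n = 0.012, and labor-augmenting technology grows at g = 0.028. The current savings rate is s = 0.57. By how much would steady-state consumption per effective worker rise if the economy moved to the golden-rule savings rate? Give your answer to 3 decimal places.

Δc ≈ 0.195

Capital per effective worker breaks even when investment replaces (n + g + δ)·k; here n + g + δ = 0.098.
Current steady state (s = 0.57): k* = (0.57/0.098)^(1/0.67) ≈ 13.8442, y* = 13.8442^0.33 ≈ 2.3802, c* = (1−0.57)·2.3802 ≈ 1.0235.
Setting f'(k) = n+g+δ gives 0.33·k^(0.33−1) = 0.098, hence k_gold = (0.33/0.098)^(1/0.67) ≈ 6.1235.
y_gold = 6.1235^0.33 ≈ 1.8185, c_gold = y_gold − 0.098·k_gold ≈ 1.2184.
Gain: Δc = 1.2184 − 1.0235 ≈ 0.1949.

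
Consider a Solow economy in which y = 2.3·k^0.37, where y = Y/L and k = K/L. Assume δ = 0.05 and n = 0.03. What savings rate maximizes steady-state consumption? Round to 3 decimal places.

s_gold = 0.370

n + δ = 0.03 + 0.05 = 0.08.
At the golden rule MPK = n+δ, and in any Cobb-Douglas steady state s = (n+δ)·k/y = MPK·k/y = capital's share 0.37.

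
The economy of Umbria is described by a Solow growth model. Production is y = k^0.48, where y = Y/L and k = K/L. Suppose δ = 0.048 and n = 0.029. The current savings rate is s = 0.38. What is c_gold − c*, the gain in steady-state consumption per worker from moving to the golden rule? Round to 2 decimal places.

n + δ = 0.029 + 0.048 = 0.077.
Current steady state (s = 0.38): k* = (0.38/0.077)^(1/0.52) ≈ 21.5405, y* = 21.5405^0.48 ≈ 4.3648, c* = (1−0.38)·4.3648 ≈ 2.7062.
Maximizing c = f(k) − (n+δ)·k gives f'(k) = n+δ, i.e. 0.48·k^(0.48−1) = 0.077, so k_gold = (0.48/0.077)^(1/0.52) ≈ 33.7572.
y_gold = 33.7572^0.48 ≈ 5.4152, c_gold = y_gold − 0.077·k_gold ≈ 2.8159.
Gain: Δc = 2.8159 − 2.7062 ≈ 0.1097.

Δc ≈ 0.11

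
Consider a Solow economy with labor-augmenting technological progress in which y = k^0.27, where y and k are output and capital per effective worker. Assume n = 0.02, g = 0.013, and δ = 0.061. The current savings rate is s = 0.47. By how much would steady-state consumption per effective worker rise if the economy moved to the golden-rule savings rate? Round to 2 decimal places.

n + g + δ = 0.02 + 0.013 + 0.061 = 0.094.
Current steady state (s = 0.47): k* = (0.47/0.094)^(1/0.73) ≈ 9.0676, y* = 9.0676^0.27 ≈ 1.8135, c* = (1−0.47)·1.8135 ≈ 0.9612.
Maximizing c = f(k) − (n+g+δ)·k gives f'(k) = n+g+δ, i.e. 0.27·k^(0.27−1) = 0.094, so k_gold = (0.27/0.094)^(1/0.73) ≈ 4.2435.
y_gold = 4.2435^0.27 ≈ 1.4774, c_gold = y_gold − 0.094·k_gold ≈ 1.0785.
Gain: Δc = 1.0785 − 0.9612 ≈ 0.1173.

Δc ≈ 0.12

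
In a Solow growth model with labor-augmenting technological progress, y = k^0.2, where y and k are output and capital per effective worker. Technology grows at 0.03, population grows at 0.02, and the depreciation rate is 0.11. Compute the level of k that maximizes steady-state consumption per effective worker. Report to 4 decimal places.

n + g + δ = 0.02 + 0.03 + 0.11 = 0.16.
Golden rule sets MPK = n+g+δ: 0.2·k^(0.2−1) = 0.16, so k_gold = (0.2/0.16)^(1/0.8) ≈ 1.3217.

k_gold ≈ 1.3217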